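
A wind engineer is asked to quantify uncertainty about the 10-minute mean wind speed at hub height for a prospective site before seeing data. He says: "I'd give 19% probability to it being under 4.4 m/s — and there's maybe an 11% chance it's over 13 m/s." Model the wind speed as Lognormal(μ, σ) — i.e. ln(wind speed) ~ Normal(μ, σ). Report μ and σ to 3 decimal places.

If T ~ Lognormal(μ,σ) then ln T ~ Normal(μ,σ), so the p-quantile of ln T is μ + z_p·σ.
ln(4.4) = 1.482 and ln(13) = 2.565; z_{0.19} = -0.8779, z_{0.89} = 1.227.
σ = (2.565 − 1.482)/(1.227 − (-0.8779)) = 0.515.
μ = 1.482 − (-0.8779)·0.515 = 1.934.

μ ≈ 1.934, σ ≈ 0.515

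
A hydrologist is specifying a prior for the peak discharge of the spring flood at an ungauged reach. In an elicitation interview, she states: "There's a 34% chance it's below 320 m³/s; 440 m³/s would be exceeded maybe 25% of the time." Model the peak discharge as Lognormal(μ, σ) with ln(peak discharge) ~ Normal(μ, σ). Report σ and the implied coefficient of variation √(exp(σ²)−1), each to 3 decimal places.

σ ≈ 0.293, CV ≈ 0.299

If T ~ Lognormal(μ,σ) then ln T ~ Normal(μ,σ), so the p-quantile of ln T is μ + z_p·σ.
ln(320) = 5.768 and ln(440) = 6.087; z_{0.34} = -0.4125, z_{0.75} = 0.6745.
σ = (6.087 − 5.768)/(0.6745 − (-0.4125)) = 0.293.
μ = 5.768 − (-0.4125)·0.293 = 5.889.
CV = √(exp(σ²)−1) = √(exp(0.0858)−1) = 0.299.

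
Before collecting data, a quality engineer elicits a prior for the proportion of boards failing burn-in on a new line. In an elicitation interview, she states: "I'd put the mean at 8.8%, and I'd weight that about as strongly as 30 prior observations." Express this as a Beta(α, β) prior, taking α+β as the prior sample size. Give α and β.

α = 2.64, β = 27.36

Under the effective-sample-size interpretation, Beta(α, β) has prior mean α/(α+β) and prior sample size α+β.
So α+β = 30 and α/(α+β) = 0.088, giving α = 0.088·30 = 2.64 and β = 30 − 2.64 = 27.36.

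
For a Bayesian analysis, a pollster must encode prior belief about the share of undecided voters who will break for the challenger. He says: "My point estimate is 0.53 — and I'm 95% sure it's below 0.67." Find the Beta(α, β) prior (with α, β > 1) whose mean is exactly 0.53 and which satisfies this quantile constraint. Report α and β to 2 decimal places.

With mean 0.53 fixed, write α = 0.53s, β = 0.47s where s = α+β.
Need P(θ < 0.67) = 0.95 under Beta(0.53s, 0.47s). Normal approximation: (q−m)/√(m(1−m)/s) ≈ z_{0.95} = 1.64, so s ≈ 0.53·0.47·(1.64)²/(0.67−0.53)² = 34.4.
At s = 34.4: P(θ<0.67) ≈ 0.954. Adjusting to match 0.95 gives s ≈ 32.99.
So α = 0.53·32.99 ≈ 17.49, β = 0.47·32.99 ≈ 15.51.

α ≈ 17.49, β ≈ 15.51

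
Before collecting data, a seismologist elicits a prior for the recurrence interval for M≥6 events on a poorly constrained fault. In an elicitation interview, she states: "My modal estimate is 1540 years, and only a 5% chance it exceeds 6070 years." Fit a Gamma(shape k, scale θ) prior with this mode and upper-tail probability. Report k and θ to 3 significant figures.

k ≈ 2.34, θ ≈ 1150

Gamma(k,θ) with k>1 has mode (k−1)θ, so θ = 1540/(k−1).
Need P(X < 6070) = 0.95 with θ tied to k this way. Start at k = 2, θ = 1540: P(X<6070) ≈ 0.904.
Too low — raise k to concentrate. Iterating converges to k ≈ 2.34.
Then θ = 1540/(2.34−1) ≈ 1150.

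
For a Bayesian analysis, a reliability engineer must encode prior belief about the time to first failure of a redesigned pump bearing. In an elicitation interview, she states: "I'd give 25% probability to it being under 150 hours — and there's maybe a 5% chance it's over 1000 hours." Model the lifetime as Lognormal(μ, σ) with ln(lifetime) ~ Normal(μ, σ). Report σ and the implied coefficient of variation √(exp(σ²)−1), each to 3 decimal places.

If T ~ Lognormal(μ,σ) then ln T ~ Normal(μ,σ), so the p-quantile of ln T is μ + z_p·σ.
ln(150) = 5.011 and ln(1000) = 6.908; z_{0.25} = -0.6745, z_{0.95} = 1.645.
σ = (6.908 − 5.011)/(1.645 − (-0.6745)) = 0.818.
μ = 5.011 − (-0.6745)·0.818 = 5.562.
CV = √(exp(σ²)−1) = √(exp(0.6691)−1) = 0.976.

σ ≈ 0.818, CV ≈ 0.976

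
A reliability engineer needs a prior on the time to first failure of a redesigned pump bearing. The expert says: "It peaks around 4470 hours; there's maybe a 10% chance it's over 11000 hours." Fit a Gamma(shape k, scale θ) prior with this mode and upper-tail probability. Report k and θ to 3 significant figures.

k ≈ 3.37, θ ≈ 1890

Gamma(k,θ) with k>1 has mode (k−1)θ, so θ = 4470/(k−1).
Need P(X < 11000) = 0.9 with θ tied to k this way. Start at k = 2, θ = 4470: P(X<11000) ≈ 0.705.
Too low — raise k to concentrate. Iterating converges to k ≈ 3.37.
Then θ = 4470/(3.37−1) ≈ 1890.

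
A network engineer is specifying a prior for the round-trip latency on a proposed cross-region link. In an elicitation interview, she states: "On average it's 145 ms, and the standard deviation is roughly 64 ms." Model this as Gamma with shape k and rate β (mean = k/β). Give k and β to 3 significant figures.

k ≈ 5.13, β ≈ 0.0354

For Gamma(k, rate β): mean = k/β, variance = k/β², so CV = 1/√k.
CV = SD/mean = 64/145 = 0.4414, hence k = 1/CV² = 5.13.
Then β = k/mean = 5.13/145 = 0.0354.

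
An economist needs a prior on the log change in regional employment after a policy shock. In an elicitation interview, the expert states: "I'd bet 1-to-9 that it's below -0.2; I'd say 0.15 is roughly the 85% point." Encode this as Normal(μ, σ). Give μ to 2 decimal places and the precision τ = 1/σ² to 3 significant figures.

For Normal(μ,σ), the p-quantile is μ + z_p·σ. Here z_{0.1} = -1.282, z_{0.85} = 1.036.
So -0.2 = μ − 1.282σ and 0.15 = μ + 1.036σ.
Subtracting: σ = (0.15 − -0.2)/(1.036 − (-1.282)) = 0.15.
Then μ = -0.2 − (-1.282)·0.15 = -0.01.
Precision τ = 1/σ² = 1/0.151² = 43.9.

μ = -0.01, τ = 43.9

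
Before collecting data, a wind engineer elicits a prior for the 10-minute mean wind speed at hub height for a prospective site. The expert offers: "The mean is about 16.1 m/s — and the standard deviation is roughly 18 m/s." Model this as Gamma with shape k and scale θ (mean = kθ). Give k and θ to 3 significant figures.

k ≈ 0.8, θ ≈ 20.1

For Gamma(k, scale θ): mean = kθ, variance = kθ², so CV = 1/√k.
CV = SD/mean = 18/16.1 = 1.118, hence k = 1/CV² = 0.8.
Then θ = mean/k = 16.1/0.8 = 20.1.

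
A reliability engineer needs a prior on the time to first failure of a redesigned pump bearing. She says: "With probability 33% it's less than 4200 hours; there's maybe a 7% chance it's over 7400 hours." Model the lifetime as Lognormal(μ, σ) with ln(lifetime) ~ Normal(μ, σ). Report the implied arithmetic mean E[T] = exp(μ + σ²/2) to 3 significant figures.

E[T] ≈ 5000 hours

If T ~ Lognormal(μ,σ) then ln T ~ Normal(μ,σ), so the p-quantile of ln T is μ + z_p·σ.
ln(4200) = 8.343 and ln(7400) = 8.909; z_{0.33} = -0.4399, z_{0.93} = 1.476.
σ = (8.909 − 8.343)/(1.476 − (-0.4399)) = 0.296.
μ = 8.343 − (-0.4399)·0.296 = 8.473.
E[T] = exp(μ + σ²/2) = exp(8.473 + 0.0437) = 5000 hours.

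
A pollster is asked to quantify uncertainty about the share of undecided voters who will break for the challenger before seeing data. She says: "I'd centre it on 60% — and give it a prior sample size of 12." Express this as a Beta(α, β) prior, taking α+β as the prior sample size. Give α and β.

α = 7.2, β = 4.8

Under the effective-sample-size interpretation, Beta(α, β) has prior mean α/(α+β) and prior sample size α+β.
So α+β = 12 and α/(α+β) = 0.6, giving α = 0.6·12 = 7.2 and β = 12 − 7.2 = 4.8.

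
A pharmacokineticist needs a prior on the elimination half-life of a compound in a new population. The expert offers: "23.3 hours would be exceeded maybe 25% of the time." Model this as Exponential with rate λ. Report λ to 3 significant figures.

P(T > 23.3) = e^(−λ·23.3) = 0.25, so λ = −ln(0.25)/23.3 = 0.0595.

λ ≈ 0.0595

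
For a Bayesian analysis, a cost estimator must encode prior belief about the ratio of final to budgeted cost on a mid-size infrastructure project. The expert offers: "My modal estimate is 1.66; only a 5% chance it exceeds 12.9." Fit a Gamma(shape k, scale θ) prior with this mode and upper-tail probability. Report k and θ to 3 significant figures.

Gamma(k,θ) with k>1 has mode (k−1)θ, so θ = 1.66/(k−1).
Need P(X < 12.9) = 0.95 with θ tied to k this way. Start at k = 2, θ = 1.66: P(X<12.9) ≈ 0.996.
Too high — lower k to spread out. Iterating converges to k ≈ 1.5.
Then θ = 1.66/(1.5−1) ≈ 3.3.

k ≈ 1.5, θ ≈ 3.3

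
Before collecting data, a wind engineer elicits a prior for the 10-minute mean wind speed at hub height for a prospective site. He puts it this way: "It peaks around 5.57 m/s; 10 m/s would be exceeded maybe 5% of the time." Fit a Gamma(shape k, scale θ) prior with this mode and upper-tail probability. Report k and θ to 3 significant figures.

k ≈ 9.14, θ ≈ 0.684

Gamma(k,θ) with k>1 has mode (k−1)θ, so θ = 5.57/(k−1).
Need P(X < 10) = 0.95 with θ tied to k this way. Start at k = 2, θ = 5.57: P(X<10) ≈ 0.536.
Too low — raise k to concentrate. Iterating converges to k ≈ 9.14.
Then θ = 5.57/(9.14−1) ≈ 0.684.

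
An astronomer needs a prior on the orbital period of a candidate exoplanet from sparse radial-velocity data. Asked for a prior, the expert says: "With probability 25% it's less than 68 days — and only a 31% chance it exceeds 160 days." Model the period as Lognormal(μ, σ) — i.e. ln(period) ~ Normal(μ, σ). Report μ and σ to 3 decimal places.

If T ~ Lognormal(μ,σ) then ln T ~ Normal(μ,σ), so the p-quantile of ln T is μ + z_p·σ.
ln(68) = 4.22 and ln(160) = 5.075; z_{0.25} = -0.6745, z_{0.69} = 0.4959.
σ = (5.075 − 4.22)/(0.4959 − (-0.6745)) = 0.731.
μ = 4.22 − (-0.6745)·0.731 = 4.713.

μ ≈ 4.713, σ ≈ 0.731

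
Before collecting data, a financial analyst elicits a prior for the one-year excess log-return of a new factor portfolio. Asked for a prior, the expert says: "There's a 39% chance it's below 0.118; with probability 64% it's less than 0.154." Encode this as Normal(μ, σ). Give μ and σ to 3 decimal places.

μ = 0.134, σ = 0.056

The p-quantile of Normal(μ,σ) is μ + z_p·σ, with z_{0.39} = -0.2793 and z_{0.64} = 0.3585.
Eliminate σ: μ = (z₂·x₁ − z₁·x₂)/(z₂ − z₁) = (0.3585·0.118 − (-0.2793)·0.154)/0.6378 = 0.134.
Then σ = (x₂ − x₁)/(z₂ − z₁) = (0.154 − 0.118)/0.6378 = 0.056.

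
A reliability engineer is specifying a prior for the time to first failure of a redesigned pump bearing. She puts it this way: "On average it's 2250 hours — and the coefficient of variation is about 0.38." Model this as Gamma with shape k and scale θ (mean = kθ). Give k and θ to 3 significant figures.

For Gamma(k, scale θ): mean = kθ, variance = kθ², so CV = 1/√k.
CV = 0.38, hence k = 1/CV² = 6.93.
Then θ = mean/k = 2250/6.93 = 325.

k ≈ 6.93, θ ≈ 325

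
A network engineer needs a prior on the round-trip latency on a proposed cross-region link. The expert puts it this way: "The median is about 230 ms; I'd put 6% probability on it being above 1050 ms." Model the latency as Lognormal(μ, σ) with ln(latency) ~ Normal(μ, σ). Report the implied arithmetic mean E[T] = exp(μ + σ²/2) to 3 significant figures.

If T ~ Lognormal(μ,σ) then ln T ~ Normal(μ,σ), so the p-quantile of ln T is μ + z_p·σ.
ln(230) = 5.438 and ln(1050) = 6.957; z_{0.5} = 0, z_{0.94} = 1.555.
σ = (6.957 − 5.438)/(1.555 − (0)) = 0.977.
μ = 5.438 − (0)·0.977 = 5.438.
E[T] = exp(μ + σ²/2) = exp(5.438 + 0.4769) = 371 ms.

E[T] ≈ 371 ms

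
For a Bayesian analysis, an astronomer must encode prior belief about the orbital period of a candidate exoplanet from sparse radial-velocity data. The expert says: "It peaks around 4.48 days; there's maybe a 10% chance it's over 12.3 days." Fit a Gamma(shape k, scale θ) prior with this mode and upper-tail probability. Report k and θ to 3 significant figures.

Gamma(k,θ) with k>1 has mode (k−1)θ, so θ = 4.48/(k−1).
Need P(X < 12.3) = 0.9 with θ tied to k this way. Start at k = 2, θ = 4.48: P(X<12.3) ≈ 0.759.
Too low — raise k to concentrate. Iterating converges to k ≈ 2.88.
Then θ = 4.48/(2.88−1) ≈ 2.39.

k ≈ 2.88, θ ≈ 2.39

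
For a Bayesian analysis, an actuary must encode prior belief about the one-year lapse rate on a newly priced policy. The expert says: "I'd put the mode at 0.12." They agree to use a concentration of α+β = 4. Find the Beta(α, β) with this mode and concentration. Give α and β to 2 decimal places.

α = 1.24, β = 2.76

For α,β > 1 the Beta mode is (α−1)/(α+β−2). With α+β = 4, the mode is (α−1)/2.
Set (α−1)/2 = 0.12 → α = 1 + 0.12·2 = 1.24.
β = 4 − α = 2.76.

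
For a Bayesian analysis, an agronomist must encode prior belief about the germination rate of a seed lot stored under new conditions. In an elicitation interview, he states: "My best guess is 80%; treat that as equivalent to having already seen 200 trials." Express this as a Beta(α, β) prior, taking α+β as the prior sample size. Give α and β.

Under the effective-sample-size interpretation, Beta(α, β) has prior mean α/(α+β) and prior sample size α+β.
So α+β = 200 and α/(α+β) = 0.8, giving α = 0.8·200 = 160 and β = 200 − 160 = 40.

α = 160, β = 40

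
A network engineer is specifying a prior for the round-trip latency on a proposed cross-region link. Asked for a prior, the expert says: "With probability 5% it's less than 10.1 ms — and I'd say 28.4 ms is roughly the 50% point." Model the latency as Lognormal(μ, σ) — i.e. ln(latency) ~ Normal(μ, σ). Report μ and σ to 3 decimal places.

μ ≈ 3.346, σ ≈ 0.629

If T ~ Lognormal(μ,σ) then ln T ~ Normal(μ,σ), so the p-quantile of ln T is μ + z_p·σ.
ln(10.1) = 2.313 and ln(28.4) = 3.346; z_{0.05} = -1.645, z_{0.5} = 0.
σ = (3.346 − 2.313)/(0 − (-1.645)) = 0.629.
μ = 2.313 − (-1.645)·0.629 = 3.346.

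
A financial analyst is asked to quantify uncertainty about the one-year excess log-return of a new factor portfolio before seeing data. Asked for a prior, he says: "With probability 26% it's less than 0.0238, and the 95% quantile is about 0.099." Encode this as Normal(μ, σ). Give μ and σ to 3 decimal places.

The p-quantile of Normal(μ,σ) is μ + z_p·σ, with z_{0.26} = -0.6433 and z_{0.95} = 1.645.
Eliminate σ: μ = (z₂·x₁ − z₁·x₂)/(z₂ − z₁) = (1.645·0.0238 − (-0.6433)·0.099)/2.288 = 0.045.
Then σ = (x₂ − x₁)/(z₂ − z₁) = (0.099 − 0.0238)/2.288 = 0.033.

μ = 0.045, σ = 0.033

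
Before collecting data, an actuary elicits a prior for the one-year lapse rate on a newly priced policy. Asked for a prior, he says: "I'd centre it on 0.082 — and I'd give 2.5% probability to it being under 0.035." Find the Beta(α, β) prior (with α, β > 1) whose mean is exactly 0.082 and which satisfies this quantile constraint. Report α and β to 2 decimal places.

With mean 0.082 fixed, write α = 0.082s, β = 0.918s where s = α+β.
Need P(θ < 0.035) = 0.025 under Beta(0.082s, 0.918s). Normal approximation: (q−m)/√(m(1−m)/s) ≈ z_{0.025} = -1.96, so s ≈ 0.082·0.918·(-1.96)²/(0.035−0.082)² = 130.9.
At s = 130.9: P(θ<0.035) ≈ 0.008. Adjusting to match 0.025 gives s ≈ 90.08.
So α = 0.082·90.08 ≈ 7.39, β = 0.918·90.08 ≈ 82.69.

α ≈ 7.39, β ≈ 82.69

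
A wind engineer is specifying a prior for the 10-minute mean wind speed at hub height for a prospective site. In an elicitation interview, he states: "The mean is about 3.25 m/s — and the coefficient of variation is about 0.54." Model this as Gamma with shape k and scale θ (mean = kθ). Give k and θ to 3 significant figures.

For Gamma(k, scale θ): mean = kθ, variance = kθ², so CV = 1/√k.
CV = 0.54, hence k = 1/CV² = 3.43.
Then θ = mean/k = 3.25/3.43 = 0.948.

k ≈ 3.43, θ ≈ 0.948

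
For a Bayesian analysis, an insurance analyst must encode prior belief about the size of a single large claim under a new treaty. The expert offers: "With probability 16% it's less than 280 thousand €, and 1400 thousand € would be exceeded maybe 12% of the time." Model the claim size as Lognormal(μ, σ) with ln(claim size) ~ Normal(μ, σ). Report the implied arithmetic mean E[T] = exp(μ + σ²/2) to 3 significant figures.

If T ~ Lognormal(μ,σ) then ln T ~ Normal(μ,σ), so the p-quantile of ln T is μ + z_p·σ.
ln(280) = 5.635 and ln(1400) = 7.244; z_{0.16} = -0.9945, z_{0.88} = 1.175.
σ = (7.244 − 5.635)/(1.175 − (-0.9945)) = 0.742.
μ = 5.635 − (-0.9945)·0.742 = 6.373.
E[T] = exp(μ + σ²/2) = exp(6.373 + 0.2752) = 771 thousand €.

E[T] ≈ 771 thousand €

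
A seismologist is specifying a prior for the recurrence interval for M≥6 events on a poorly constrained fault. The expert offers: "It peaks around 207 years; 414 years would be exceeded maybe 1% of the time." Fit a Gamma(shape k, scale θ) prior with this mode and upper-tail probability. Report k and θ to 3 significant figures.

Gamma(k,θ) with k>1 has mode (k−1)θ, so θ = 207/(k−1).
Need P(X < 414) = 0.99 with θ tied to k this way. Start at k = 2, θ = 207: P(X<414) ≈ 0.594.
Too low — raise k to concentrate. Iterating converges to k ≈ 11.2.
Then θ = 207/(11.2−1) ≈ 20.2.

k ≈ 11.2, θ ≈ 20.2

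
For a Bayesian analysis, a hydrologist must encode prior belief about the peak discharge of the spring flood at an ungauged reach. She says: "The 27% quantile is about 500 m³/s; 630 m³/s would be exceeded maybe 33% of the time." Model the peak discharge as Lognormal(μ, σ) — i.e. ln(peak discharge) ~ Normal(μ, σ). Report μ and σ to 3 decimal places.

μ ≈ 6.349, σ ≈ 0.220

If T ~ Lognormal(μ,σ) then ln T ~ Normal(μ,σ), so the p-quantile of ln T is μ + z_p·σ.
ln(500) = 6.215 and ln(630) = 6.446; z_{0.27} = -0.6128, z_{0.67} = 0.4399.
σ = (6.446 − 6.215)/(0.4399 − (-0.6128)) = 0.220.
μ = 6.215 − (-0.6128)·0.220 = 6.349.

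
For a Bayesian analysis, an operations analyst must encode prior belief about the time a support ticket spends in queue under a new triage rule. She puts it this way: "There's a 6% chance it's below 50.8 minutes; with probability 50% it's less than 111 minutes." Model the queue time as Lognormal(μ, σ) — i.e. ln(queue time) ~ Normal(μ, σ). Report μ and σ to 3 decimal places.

If T ~ Lognormal(μ,σ) then ln T ~ Normal(μ,σ), so the p-quantile of ln T is μ + z_p·σ.
ln(50.8) = 3.928 and ln(111) = 4.71; z_{0.06} = -1.555, z_{0.5} = 0.
σ = (4.71 − 3.928)/(0 − (-1.555)) = 0.503.
μ = 3.928 − (-1.555)·0.503 = 4.710.

μ ≈ 4.710, σ ≈ 0.503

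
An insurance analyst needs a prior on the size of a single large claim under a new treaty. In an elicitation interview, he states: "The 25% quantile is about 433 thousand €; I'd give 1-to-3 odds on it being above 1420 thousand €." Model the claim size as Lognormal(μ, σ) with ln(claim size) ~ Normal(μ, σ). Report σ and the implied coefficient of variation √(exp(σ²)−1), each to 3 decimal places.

σ ≈ 0.880, CV ≈ 1.082

If T ~ Lognormal(μ,σ) then ln T ~ Normal(μ,σ), so the p-quantile of ln T is μ + z_p·σ.
ln(433) = 6.071 and ln(1420) = 7.258; z_{0.25} = -0.6745, z_{0.75} = 0.6745.
σ = (7.258 − 6.071)/(0.6745 − (-0.6745)) = 0.880.
μ = 6.071 − (-0.6745)·0.880 = 6.665.
CV = √(exp(σ²)−1) = √(exp(0.7751)−1) = 1.082.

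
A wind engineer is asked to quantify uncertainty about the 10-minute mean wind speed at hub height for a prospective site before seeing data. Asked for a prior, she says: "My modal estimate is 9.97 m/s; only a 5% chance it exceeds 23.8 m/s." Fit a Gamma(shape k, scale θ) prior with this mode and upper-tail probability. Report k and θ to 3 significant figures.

Gamma(k,θ) with k>1 has mode (k−1)θ, so θ = 9.97/(k−1).
Need P(X < 23.8) = 0.95 with θ tied to k this way. Start at k = 2, θ = 9.97: P(X<23.8) ≈ 0.689.
Too low — raise k to concentrate. Iterating converges to k ≈ 4.61.
Then θ = 9.97/(4.61−1) ≈ 2.77.

k ≈ 4.61, θ ≈ 2.77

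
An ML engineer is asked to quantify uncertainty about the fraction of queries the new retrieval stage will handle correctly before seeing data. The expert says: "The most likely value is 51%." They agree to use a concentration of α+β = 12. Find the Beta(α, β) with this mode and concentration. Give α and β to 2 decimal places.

α = 6.10, β = 5.90

For α,β > 1 the Beta mode is (α−1)/(α+β−2). With α+β = 12, the mode is (α−1)/10.
Set (α−1)/10 = 0.51 → α = 1 + 0.51·10 = 6.10.
β = 12 − α = 5.90.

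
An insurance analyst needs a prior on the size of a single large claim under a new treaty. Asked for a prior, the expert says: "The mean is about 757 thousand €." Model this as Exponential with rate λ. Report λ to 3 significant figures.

Exponential mean = 1/λ, so λ = 1/757.0 = 0.00132.

λ ≈ 0.00132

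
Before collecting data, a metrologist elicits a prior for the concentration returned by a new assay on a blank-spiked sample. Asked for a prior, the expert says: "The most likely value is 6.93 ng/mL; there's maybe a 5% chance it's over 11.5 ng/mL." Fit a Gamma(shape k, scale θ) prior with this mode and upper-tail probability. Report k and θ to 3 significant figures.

Gamma(k,θ) with k>1 has mode (k−1)θ, so θ = 6.93/(k−1).
Need P(X < 11.5) = 0.95 with θ tied to k this way. Start at k = 2, θ = 6.93: P(X<11.5) ≈ 0.494.
Too low — raise k to concentrate. Iterating converges to k ≈ 11.9.
Then θ = 6.93/(11.9−1) ≈ 0.636.

k ≈ 11.9, θ ≈ 0.636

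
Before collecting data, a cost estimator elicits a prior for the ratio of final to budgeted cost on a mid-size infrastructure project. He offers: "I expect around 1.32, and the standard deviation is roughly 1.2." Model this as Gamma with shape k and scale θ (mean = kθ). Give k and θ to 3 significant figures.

k ≈ 1.21, θ ≈ 1.09

For Gamma(k, scale θ): mean = kθ, variance = kθ², so CV = 1/√k.
CV = SD/mean = 1.2/1.32 = 0.9091, hence k = 1/CV² = 1.21.
Then θ = mean/k = 1.32/1.21 = 1.09.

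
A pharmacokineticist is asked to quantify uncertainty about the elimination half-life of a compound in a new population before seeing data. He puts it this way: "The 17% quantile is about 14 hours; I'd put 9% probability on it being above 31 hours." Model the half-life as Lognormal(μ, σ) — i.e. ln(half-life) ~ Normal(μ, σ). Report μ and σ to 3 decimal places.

If T ~ Lognormal(μ,σ) then ln T ~ Normal(μ,σ), so the p-quantile of ln T is μ + z_p·σ.
ln(14) = 2.639 and ln(31) = 3.434; z_{0.17} = -0.9542, z_{0.91} = 1.341.
σ = (3.434 − 2.639)/(1.341 − (-0.9542)) = 0.346.
μ = 2.639 − (-0.9542)·0.346 = 2.970.

μ ≈ 2.970, σ ≈ 0.346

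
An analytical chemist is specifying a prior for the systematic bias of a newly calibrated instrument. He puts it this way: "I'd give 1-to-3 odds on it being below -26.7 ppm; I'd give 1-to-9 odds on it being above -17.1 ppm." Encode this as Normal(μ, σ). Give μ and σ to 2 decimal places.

μ = -23.39, σ = 4.91

For Normal(μ,σ), the p-quantile is μ + z_p·σ. Here z_{0.25} = -0.6745, z_{0.9} = 1.282.
So -26.7 = μ − 0.6745σ and -17.1 = μ + 1.282σ.
Subtracting: σ = (-17.1 − -26.7)/(1.282 − (-0.6745)) = 4.91.
Then μ = -26.7 − (-0.6745)·4.91 = -23.39.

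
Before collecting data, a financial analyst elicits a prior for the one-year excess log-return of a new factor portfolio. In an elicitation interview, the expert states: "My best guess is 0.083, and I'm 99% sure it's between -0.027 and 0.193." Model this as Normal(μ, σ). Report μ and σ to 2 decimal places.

μ = 0.08, σ = 0.04

A symmetric 99% interval runs μ ± z·σ with z = 2.576.
Half-width = 0.11, so σ = 0.11/2.576 = 0.04.
μ is the stated best guess, 0.08.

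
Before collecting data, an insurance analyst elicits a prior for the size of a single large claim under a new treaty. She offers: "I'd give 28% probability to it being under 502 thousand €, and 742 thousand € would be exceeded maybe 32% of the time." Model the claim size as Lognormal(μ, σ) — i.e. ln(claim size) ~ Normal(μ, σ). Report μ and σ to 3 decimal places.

If T ~ Lognormal(μ,σ) then ln T ~ Normal(μ,σ), so the p-quantile of ln T is μ + z_p·σ.
ln(502) = 6.219 and ln(742) = 6.609; z_{0.28} = -0.5828, z_{0.68} = 0.4677.
σ = (6.609 − 6.219)/(0.4677 − (-0.5828)) = 0.372.
μ = 6.219 − (-0.5828)·0.372 = 6.435.

μ ≈ 6.435, σ ≈ 0.372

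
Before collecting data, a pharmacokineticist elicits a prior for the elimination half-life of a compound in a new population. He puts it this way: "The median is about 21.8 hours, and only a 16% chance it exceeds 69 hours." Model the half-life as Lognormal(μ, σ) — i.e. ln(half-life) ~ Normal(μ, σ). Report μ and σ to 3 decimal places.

μ ≈ 3.082, σ ≈ 1.159

If T ~ Lognormal(μ,σ) then ln T ~ Normal(μ,σ), so the p-quantile of ln T is μ + z_p·σ.
ln(21.8) = 3.082 and ln(69) = 4.234; z_{0.5} = 0, z_{0.84} = 0.9945.
σ = (4.234 − 3.082)/(0.9945 − (0)) = 1.159.
μ = 3.082 − (0)·1.159 = 3.082.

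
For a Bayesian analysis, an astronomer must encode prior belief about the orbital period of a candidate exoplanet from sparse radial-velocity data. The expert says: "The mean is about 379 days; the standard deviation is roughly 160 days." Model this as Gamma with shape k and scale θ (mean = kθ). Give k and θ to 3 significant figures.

k ≈ 5.61, θ ≈ 67.5

For Gamma(k, scale θ): mean = kθ, variance = kθ², so CV = 1/√k.
CV = SD/mean = 160/379 = 0.4222, hence k = 1/CV² = 5.61.
Then θ = mean/k = 379/5.61 = 67.5.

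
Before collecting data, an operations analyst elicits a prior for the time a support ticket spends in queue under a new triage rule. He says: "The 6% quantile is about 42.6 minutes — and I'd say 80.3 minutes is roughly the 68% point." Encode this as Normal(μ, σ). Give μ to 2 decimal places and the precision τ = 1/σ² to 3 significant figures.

μ = 71.58, τ = 0.00288

The p-quantile of Normal(μ,σ) is μ + z_p·σ, with z_{0.06} = -1.555 and z_{0.68} = 0.4677.
Eliminate σ: μ = (z₂·x₁ − z₁·x₂)/(z₂ − z₁) = (0.4677·42.6 − (-1.555)·80.3)/2.022 = 71.58.
Then σ = (x₂ − x₁)/(z₂ − z₁) = (80.3 − 42.6)/2.022 = 18.64.
Precision τ = 1/σ² = 1/18.64² = 0.00288.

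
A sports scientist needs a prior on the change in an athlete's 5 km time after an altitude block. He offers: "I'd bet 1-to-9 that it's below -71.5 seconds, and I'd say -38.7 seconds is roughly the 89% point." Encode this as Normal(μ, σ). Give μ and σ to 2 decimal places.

The p-quantile of Normal(μ,σ) is μ + z_p·σ, with z_{0.1} = -1.282 and z_{0.89} = 1.227.
Eliminate σ: μ = (z₂·x₁ − z₁·x₂)/(z₂ − z₁) = (1.227·-71.5 − (-1.282)·-38.7)/2.508 = -54.74.
Then σ = (x₂ − x₁)/(z₂ − z₁) = (-38.7 − -71.5)/2.508 = 13.08.

μ = -54.74, σ = 13.08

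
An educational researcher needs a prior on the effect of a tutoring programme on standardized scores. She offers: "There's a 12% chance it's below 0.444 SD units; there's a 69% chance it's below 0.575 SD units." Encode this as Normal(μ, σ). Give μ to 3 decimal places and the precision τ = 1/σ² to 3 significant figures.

μ = 0.536, τ = 163

For Normal(μ,σ), the p-quantile is μ + z_p·σ. Here z_{0.12} = -1.175, z_{0.69} = 0.4959.
So 0.444 = μ − 1.175σ and 0.575 = μ + 0.4959σ.
Subtracting: σ = (0.575 − 0.444)/(0.4959 − (-1.175)) = 0.078.
Then μ = 0.444 − (-1.175)·0.078 = 0.536.
Precision τ = 1/σ² = 1/0.0784² = 163.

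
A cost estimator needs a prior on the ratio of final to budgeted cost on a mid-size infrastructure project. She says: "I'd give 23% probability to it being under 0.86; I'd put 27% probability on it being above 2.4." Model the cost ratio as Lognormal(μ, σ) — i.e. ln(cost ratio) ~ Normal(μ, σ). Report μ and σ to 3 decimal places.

μ ≈ 0.410, σ ≈ 0.759

If T ~ Lognormal(μ,σ) then ln T ~ Normal(μ,σ), so the p-quantile of ln T is μ + z_p·σ.
ln(0.86) = -0.1508 and ln(2.4) = 0.8755; z_{0.23} = -0.7388, z_{0.73} = 0.6128.
σ = (0.8755 − -0.1508)/(0.6128 − (-0.7388)) = 0.759.
μ = -0.1508 − (-0.7388)·0.759 = 0.410.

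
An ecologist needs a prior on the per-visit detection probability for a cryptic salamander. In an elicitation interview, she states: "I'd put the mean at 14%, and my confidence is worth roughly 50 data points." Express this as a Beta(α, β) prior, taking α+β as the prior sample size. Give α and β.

Under the effective-sample-size interpretation, Beta(α, β) has prior mean α/(α+β) and prior sample size α+β.
So α+β = 50 and α/(α+β) = 0.14, giving α = 0.14·50 = 7 and β = 50 − 7 = 43.

α = 7, β = 43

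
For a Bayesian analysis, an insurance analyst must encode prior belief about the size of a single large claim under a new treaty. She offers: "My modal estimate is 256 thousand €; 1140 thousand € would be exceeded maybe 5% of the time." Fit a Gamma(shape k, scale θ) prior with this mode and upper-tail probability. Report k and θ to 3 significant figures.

k ≈ 2.1, θ ≈ 232

Gamma(k,θ) with k>1 has mode (k−1)θ, so θ = 256/(k−1).
Need P(X < 1140) = 0.95 with θ tied to k this way. Start at k = 2, θ = 256: P(X<1140) ≈ 0.937.
Too low — raise k to concentrate. Iterating converges to k ≈ 2.1.
Then θ = 256/(2.1−1) ≈ 232.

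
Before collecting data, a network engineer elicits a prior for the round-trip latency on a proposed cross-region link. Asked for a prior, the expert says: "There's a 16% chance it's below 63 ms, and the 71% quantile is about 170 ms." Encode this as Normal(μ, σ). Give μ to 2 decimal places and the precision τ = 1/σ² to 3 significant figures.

The p-quantile of Normal(μ,σ) is μ + z_p·σ, with z_{0.16} = -0.9945 and z_{0.71} = 0.5534.
Eliminate σ: μ = (z₂·x₁ − z₁·x₂)/(z₂ − z₁) = (0.5534·63 − (-0.9945)·170)/1.548 = 131.75.
Then σ = (x₂ − x₁)/(z₂ − z₁) = (170 − 63)/1.548 = 69.13.
Precision τ = 1/σ² = 1/69.13² = 0.000209.

μ = 131.75, τ = 0.000209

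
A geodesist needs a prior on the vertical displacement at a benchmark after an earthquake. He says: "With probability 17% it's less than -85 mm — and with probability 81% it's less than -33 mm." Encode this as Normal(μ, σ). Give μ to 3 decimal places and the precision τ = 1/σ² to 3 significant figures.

μ = -57.918, τ = 0.00124

The p-quantile of Normal(μ,σ) is μ + z_p·σ, with z_{0.17} = -0.9542 and z_{0.81} = 0.8779.
Eliminate σ: μ = (z₂·x₁ − z₁·x₂)/(z₂ − z₁) = (0.8779·-85 − (-0.9542)·-33)/1.832 = -57.918.
Then σ = (x₂ − x₁)/(z₂ − z₁) = (-33 − -85)/1.832 = 28.383.
Precision τ = 1/σ² = 1/28.38² = 0.00124.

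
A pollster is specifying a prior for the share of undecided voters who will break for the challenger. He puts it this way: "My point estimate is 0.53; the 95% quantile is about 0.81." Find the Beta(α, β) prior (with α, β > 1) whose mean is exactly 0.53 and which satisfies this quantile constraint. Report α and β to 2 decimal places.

With mean 0.53 fixed, write α = 0.53s, β = 0.47s where s = α+β.
Need P(θ < 0.81) = 0.95 under Beta(0.53s, 0.47s). Normal approximation: (q−m)/√(m(1−m)/s) ≈ z_{0.95} = 1.64, so s ≈ 0.53·0.47·(1.64)²/(0.81−0.53)² = 8.6.
At s = 8.6: P(θ<0.81) ≈ 0.964. Adjusting to match 0.95 gives s ≈ 7.32.
So α = 0.53·7.32 ≈ 3.88, β = 0.47·7.32 ≈ 3.44.

α ≈ 3.88, β ≈ 3.44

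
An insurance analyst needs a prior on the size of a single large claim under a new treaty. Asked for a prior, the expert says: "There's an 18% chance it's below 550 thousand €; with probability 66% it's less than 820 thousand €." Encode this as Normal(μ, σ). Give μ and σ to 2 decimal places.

μ = 736.13, σ = 203.34

The p-quantile of Normal(μ,σ) is μ + z_p·σ, with z_{0.18} = -0.9154 and z_{0.66} = 0.4125.
Eliminate σ: μ = (z₂·x₁ − z₁·x₂)/(z₂ − z₁) = (0.4125·550 − (-0.9154)·820)/1.328 = 736.13.
Then σ = (x₂ − x₁)/(z₂ − z₁) = (820 − 550)/1.328 = 203.34.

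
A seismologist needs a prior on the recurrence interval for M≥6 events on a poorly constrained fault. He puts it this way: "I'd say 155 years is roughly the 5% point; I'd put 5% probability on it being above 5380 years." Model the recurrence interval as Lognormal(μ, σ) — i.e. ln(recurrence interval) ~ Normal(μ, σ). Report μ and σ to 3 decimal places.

μ ≈ 6.817, σ ≈ 1.078

If T ~ Lognormal(μ,σ) then ln T ~ Normal(μ,σ), so the p-quantile of ln T is μ + z_p·σ.
ln(155) = 5.043 and ln(5380) = 8.59; z_{0.05} = -1.645, z_{0.95} = 1.645.
σ = (8.59 − 5.043)/(1.645 − (-1.645)) = 1.078.
μ = 5.043 − (-1.645)·1.078 = 6.817.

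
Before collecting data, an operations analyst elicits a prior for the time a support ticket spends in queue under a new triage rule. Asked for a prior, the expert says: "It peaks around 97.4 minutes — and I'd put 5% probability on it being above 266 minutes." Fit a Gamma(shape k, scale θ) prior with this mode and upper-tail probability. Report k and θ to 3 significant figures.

k ≈ 3.66, θ ≈ 36.6

Gamma(k,θ) with k>1 has mode (k−1)θ, so θ = 97.4/(k−1).
Need P(X < 266) = 0.95 with θ tied to k this way. Start at k = 2, θ = 97.4: P(X<266) ≈ 0.757.
Too low — raise k to concentrate. Iterating converges to k ≈ 3.66.
Then θ = 97.4/(3.66−1) ≈ 36.6.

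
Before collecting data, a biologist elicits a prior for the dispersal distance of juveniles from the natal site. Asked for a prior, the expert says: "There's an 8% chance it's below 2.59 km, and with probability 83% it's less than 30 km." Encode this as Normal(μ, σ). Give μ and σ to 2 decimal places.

μ = 18.91, σ = 11.62

The p-quantile of Normal(μ,σ) is μ + z_p·σ, with z_{0.08} = -1.405 and z_{0.83} = 0.9542.
Eliminate σ: μ = (z₂·x₁ − z₁·x₂)/(z₂ − z₁) = (0.9542·2.59 − (-1.405)·30)/2.359 = 18.91.
Then σ = (x₂ − x₁)/(z₂ − z₁) = (30 − 2.59)/2.359 = 11.62.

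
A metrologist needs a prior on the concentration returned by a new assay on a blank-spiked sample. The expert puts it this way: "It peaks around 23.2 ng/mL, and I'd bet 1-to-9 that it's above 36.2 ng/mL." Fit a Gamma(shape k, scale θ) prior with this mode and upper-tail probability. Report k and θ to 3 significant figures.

k ≈ 10.5, θ ≈ 2.45

Gamma(k,θ) with k>1 has mode (k−1)θ, so θ = 23.2/(k−1).
Need P(X < 36.2) = 0.9 with θ tied to k this way. Start at k = 2, θ = 23.2: P(X<36.2) ≈ 0.462.
Too low — raise k to concentrate. Iterating converges to k ≈ 10.5.
Then θ = 23.2/(10.5−1) ≈ 2.45.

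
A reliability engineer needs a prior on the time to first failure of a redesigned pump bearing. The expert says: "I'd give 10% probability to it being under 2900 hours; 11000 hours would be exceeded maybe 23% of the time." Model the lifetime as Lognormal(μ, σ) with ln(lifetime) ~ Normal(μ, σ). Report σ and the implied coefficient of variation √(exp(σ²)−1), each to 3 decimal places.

σ ≈ 0.660, CV ≈ 0.739

If T ~ Lognormal(μ,σ) then ln T ~ Normal(μ,σ), so the p-quantile of ln T is μ + z_p·σ.
ln(2900) = 7.972 and ln(11000) = 9.306; z_{0.1} = -1.282, z_{0.77} = 0.7388.
σ = (9.306 − 7.972)/(0.7388 − (-1.282)) = 0.660.
μ = 7.972 − (-1.282)·0.660 = 8.818.
CV = √(exp(σ²)−1) = √(exp(0.4354)−1) = 0.739.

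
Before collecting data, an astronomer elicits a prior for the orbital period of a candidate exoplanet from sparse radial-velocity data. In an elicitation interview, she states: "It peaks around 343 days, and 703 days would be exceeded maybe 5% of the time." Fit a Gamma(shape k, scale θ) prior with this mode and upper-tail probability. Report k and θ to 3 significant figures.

Gamma(k,θ) with k>1 has mode (k−1)θ, so θ = 343/(k−1).
Need P(X < 703) = 0.95 with θ tied to k this way. Start at k = 2, θ = 343: P(X<703) ≈ 0.607.
Too low — raise k to concentrate. Iterating converges to k ≈ 6.37.
Then θ = 343/(6.37−1) ≈ 63.8.

k ≈ 6.37, θ ≈ 63.8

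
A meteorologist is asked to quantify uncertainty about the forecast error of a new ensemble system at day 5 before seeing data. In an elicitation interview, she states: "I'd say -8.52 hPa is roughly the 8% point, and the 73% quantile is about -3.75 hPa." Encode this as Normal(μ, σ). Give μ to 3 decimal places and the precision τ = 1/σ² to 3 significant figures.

μ = -5.199, τ = 0.179

For Normal(μ,σ), the p-quantile is μ + z_p·σ. Here z_{0.08} = -1.405, z_{0.73} = 0.6128.
So -8.52 = μ − 1.405σ and -3.75 = μ + 0.6128σ.
Subtracting: σ = (-3.75 − -8.52)/(0.6128 − (-1.405)) = 2.364.
Then μ = -8.52 − (-1.405)·2.364 = -5.199.
Precision τ = 1/σ² = 1/2.364² = 0.179.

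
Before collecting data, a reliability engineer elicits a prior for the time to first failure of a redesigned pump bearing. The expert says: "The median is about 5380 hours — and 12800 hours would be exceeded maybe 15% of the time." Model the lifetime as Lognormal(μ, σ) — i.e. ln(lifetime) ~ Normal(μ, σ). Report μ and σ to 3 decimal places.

If T ~ Lognormal(μ,σ) then ln T ~ Normal(μ,σ), so the p-quantile of ln T is μ + z_p·σ.
ln(5380) = 8.59 and ln(12800) = 9.457; z_{0.5} = 0, z_{0.85} = 1.036.
σ = (9.457 − 8.59)/(1.036 − (0)) = 0.836.
μ = 8.59 − (0)·0.836 = 8.590.

μ ≈ 8.590, σ ≈ 0.836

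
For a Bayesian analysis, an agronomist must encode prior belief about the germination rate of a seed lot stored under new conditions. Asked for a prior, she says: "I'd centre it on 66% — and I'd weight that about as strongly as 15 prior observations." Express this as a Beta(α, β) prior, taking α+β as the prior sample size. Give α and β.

α = 9.9, β = 5.1

Under the effective-sample-size interpretation, Beta(α, β) has prior mean α/(α+β) and prior sample size α+β.
So α+β = 15 and α/(α+β) = 0.66, giving α = 0.66·15 = 9.9 and β = 15 − 9.9 = 5.1.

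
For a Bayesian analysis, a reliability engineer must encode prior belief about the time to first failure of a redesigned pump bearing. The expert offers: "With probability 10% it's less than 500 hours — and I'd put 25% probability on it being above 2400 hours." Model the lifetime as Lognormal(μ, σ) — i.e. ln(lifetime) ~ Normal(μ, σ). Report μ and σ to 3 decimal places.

μ ≈ 7.242, σ ≈ 0.802

If T ~ Lognormal(μ,σ) then ln T ~ Normal(μ,σ), so the p-quantile of ln T is μ + z_p·σ.
ln(500) = 6.215 and ln(2400) = 7.783; z_{0.1} = -1.282, z_{0.75} = 0.6745.
σ = (7.783 − 6.215)/(0.6745 − (-1.282)) = 0.802.
μ = 6.215 − (-1.282)·0.802 = 7.242.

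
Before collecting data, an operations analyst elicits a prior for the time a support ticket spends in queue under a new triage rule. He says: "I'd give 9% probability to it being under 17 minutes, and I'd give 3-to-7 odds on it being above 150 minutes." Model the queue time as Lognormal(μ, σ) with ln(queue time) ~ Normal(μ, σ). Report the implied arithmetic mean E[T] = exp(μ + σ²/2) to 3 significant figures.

E[T] ≈ 161 minutes

If T ~ Lognormal(μ,σ) then ln T ~ Normal(μ,σ), so the p-quantile of ln T is μ + z_p·σ.
ln(17) = 2.833 and ln(150) = 5.011; z_{0.09} = -1.341, z_{0.7} = 0.5244.
σ = (5.011 − 2.833)/(0.5244 − (-1.341)) = 1.167.
μ = 2.833 − (-1.341)·1.167 = 4.398.
E[T] = exp(μ + σ²/2) = exp(4.398 + 0.6814) = 161 minutes.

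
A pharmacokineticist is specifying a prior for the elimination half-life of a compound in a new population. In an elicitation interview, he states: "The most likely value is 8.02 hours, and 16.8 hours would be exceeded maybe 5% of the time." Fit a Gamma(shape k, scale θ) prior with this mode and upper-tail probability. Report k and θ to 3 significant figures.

Gamma(k,θ) with k>1 has mode (k−1)θ, so θ = 8.02/(k−1).
Need P(X < 16.8) = 0.95 with θ tied to k this way. Start at k = 2, θ = 8.02: P(X<16.8) ≈ 0.619.
Too low — raise k to concentrate. Iterating converges to k ≈ 6.05.
Then θ = 8.02/(6.05−1) ≈ 1.59.

k ≈ 6.05, θ ≈ 1.59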